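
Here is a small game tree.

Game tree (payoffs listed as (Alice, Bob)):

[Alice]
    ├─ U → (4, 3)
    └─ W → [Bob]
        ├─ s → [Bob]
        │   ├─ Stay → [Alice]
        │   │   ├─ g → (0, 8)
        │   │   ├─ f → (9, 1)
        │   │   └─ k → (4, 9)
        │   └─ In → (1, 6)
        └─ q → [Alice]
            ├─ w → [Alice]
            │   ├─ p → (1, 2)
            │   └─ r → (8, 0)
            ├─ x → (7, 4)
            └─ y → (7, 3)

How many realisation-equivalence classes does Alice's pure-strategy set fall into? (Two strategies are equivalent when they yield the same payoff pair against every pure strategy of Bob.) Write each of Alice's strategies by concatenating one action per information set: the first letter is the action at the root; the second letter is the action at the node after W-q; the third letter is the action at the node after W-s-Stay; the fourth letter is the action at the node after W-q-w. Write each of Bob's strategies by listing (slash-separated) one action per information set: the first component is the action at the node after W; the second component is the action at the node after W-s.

13

Alice has 36 pure strategies: Uwgp, Uwgr, Uwfp, Uwfr, Uwkp, Uwkr, Uxgp, Uxgr, Uxfp, Uxfr, Uxkp, Uxkr, Uygp, Uygr, Uyfp, Uyfr, Uykp, Uykr, Wwgp, Wwgr, Wwfp, Wwfr, Wwkp, Wwkr, Wxgp, Wxgr, Wxfp, Wxfr, Wxkp, Wxkr, Wygp, Wygr, Wyfp, Wyfr, Wykp, Wykr. Columns: s/Stay, s/In, q/Stay, q/In.
{Uwgp, Uwgr, Uwfp, Uwfr, Uwkp, Uwkr, Uxgp, Uxgr, Uxfp, Uxfr, Uxkp, Uxkr, Uygp, Uygr, Uyfp, Uyfr, Uykp, Uykr} → row (4,3) (4,3) (4,3) (4,3)
{Wwgp} → row (0,8) (1,6) (1,2) (1,2)
{Wwgr} → row (0,8) (1,6) (8,0) (8,0)
{Wwfp} → row (9,1) (1,6) (1,2) (1,2)
{Wwfr} → row (9,1) (1,6) (8,0) (8,0)
{Wwkp} → row (4,9) (1,6) (1,2) (1,2)
{Wwkr} → row (4,9) (1,6) (8,0) (8,0)
{Wxgp, Wxgr} → row (0,8) (1,6) (7,4) (7,4)
{Wxfp, Wxfr} → row (9,1) (1,6) (7,4) (7,4)
{Wxkp, Wxkr} → row (4,9) (1,6) (7,4) (7,4)
{Wygp, Wygr} → row (0,8) (1,6) (7,3) (7,3)
{Wyfp, Wyfr} → row (9,1) (1,6) (7,3) (7,3)
{Wykp, Wykr} → row (4,9) (1,6) (7,3) (7,3)
That's 13 distinct rows out of 36 strategies.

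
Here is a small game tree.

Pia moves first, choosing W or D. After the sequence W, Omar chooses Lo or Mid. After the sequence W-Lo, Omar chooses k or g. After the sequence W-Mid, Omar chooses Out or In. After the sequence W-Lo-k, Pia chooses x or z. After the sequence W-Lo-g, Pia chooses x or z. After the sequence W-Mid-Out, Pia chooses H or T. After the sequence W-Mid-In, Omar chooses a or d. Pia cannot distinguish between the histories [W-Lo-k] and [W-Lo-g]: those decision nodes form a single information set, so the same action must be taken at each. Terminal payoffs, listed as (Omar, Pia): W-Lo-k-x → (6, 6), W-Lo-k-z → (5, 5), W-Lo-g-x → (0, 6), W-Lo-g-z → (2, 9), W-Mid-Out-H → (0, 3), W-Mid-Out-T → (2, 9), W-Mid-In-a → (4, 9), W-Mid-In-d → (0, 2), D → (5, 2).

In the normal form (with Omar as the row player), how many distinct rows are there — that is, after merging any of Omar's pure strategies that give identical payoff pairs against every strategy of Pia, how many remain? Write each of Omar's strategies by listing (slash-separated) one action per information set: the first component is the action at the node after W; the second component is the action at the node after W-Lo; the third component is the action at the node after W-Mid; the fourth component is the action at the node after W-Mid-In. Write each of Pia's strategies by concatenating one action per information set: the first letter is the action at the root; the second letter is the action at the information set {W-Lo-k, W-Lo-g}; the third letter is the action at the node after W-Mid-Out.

Omar has 16 pure strategies: Lo/k/Out/a, Lo/k/Out/d, Lo/k/In/a, Lo/k/In/d, Lo/g/Out/a, Lo/g/Out/d, Lo/g/In/a, Lo/g/In/d, Mid/k/Out/a, Mid/k/Out/d, Mid/k/In/a, Mid/k/In/d, Mid/g/Out/a, Mid/g/Out/d, Mid/g/In/a, Mid/g/In/d. Columns: WxH, WxT, WzH, WzT, DxH, DxT, DzH, DzT.
{Lo/k/Out/a, Lo/k/Out/d, Lo/k/In/a, Lo/k/In/d} → row (6,6) (6,6) (5,5) (5,5) (5,2) (5,2) (5,2) (5,2)
{Lo/g/Out/a, Lo/g/Out/d, Lo/g/In/a, Lo/g/In/d} → row (0,6) (0,6) (2,9) (2,9) (5,2) (5,2) (5,2) (5,2)
{Mid/k/Out/a, Mid/k/Out/d, Mid/g/Out/a, Mid/g/Out/d} → row (0,3) (2,9) (0,3) (2,9) (5,2) (5,2) (5,2) (5,2)
{Mid/k/In/a, Mid/g/In/a} → row (4,9) (4,9) (4,9) (4,9) (5,2) (5,2) (5,2) (5,2)
{Mid/k/In/d, Mid/g/In/d} → row (0,2) (0,2) (0,2) (0,2) (5,2) (5,2) (5,2) (5,2)
That's 5 distinct rows out of 16 strategies.

5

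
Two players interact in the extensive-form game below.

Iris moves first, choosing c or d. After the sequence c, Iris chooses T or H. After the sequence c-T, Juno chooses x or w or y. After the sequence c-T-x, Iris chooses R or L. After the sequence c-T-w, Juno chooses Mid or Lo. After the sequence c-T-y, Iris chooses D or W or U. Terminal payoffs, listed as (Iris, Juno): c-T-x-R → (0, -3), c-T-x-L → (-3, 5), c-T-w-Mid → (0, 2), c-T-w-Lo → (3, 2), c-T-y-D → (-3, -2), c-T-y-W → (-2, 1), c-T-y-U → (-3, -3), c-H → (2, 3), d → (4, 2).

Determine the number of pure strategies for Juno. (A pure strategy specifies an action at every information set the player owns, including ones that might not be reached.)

Juno owns the node after c-T with actions {x, w, y} — three choices.
Juno owns the node after c-T-w with actions {Mid, Lo} — two choices.
A pure strategy fixes one action at each information set independently, so the count is the product 3 × 2 = 6.

6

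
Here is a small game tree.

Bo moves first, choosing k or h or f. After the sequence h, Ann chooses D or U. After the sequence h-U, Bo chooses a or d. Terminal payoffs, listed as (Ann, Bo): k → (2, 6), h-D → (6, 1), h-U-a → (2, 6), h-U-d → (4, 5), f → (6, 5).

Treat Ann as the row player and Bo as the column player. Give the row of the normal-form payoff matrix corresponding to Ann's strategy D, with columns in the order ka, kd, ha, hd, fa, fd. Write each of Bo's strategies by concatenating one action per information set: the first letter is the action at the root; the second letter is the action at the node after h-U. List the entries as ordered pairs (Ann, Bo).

(2,6) (2,6) (6,1) (6,1) (6,5) (6,5)

vs ka: Bo plays k → (2, 6)
vs kd: Bo plays k → (2, 6)
vs ha: Bo plays h → Ann plays D at [h] → (6, 1)
vs hd: Bo plays h → Ann plays D at [h] → (6, 1)
vs fa: Bo plays f → (6, 5)
vs fd: Bo plays f → (6, 5)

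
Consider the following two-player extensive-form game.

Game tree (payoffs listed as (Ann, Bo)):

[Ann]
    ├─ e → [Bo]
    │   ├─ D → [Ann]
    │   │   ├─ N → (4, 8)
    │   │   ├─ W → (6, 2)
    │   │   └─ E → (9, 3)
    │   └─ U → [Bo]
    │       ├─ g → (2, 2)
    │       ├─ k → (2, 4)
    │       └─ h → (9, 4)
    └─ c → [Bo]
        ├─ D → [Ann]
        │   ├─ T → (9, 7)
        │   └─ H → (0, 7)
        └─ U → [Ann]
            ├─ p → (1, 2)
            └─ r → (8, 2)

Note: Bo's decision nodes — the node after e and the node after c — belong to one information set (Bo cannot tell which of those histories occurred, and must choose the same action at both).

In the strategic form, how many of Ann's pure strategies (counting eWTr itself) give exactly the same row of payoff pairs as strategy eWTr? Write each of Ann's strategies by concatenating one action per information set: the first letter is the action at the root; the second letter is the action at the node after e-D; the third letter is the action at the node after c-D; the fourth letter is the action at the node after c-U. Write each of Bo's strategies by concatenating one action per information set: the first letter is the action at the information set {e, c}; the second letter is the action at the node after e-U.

Row for eWTr (columns Dg, Dk, Dh, Ug, Uk, Uh): (6,2) (6,2) (6,2) (2,2) (2,4) (9,4).
Under eWTr, Ann's choice at the node after c-D and at the node after c-U can never be reached regardless of what Bo does, so varying those choices leaves every outcome unchanged.
Holding the reachable choices fixed and varying the unreachable ones freely already gives 2 × 2 = 4 equivalent strategies.
No other strategy reproduces this row, so those 4 are the full class: eWTp, eWTr, eWHp, eWHr.

4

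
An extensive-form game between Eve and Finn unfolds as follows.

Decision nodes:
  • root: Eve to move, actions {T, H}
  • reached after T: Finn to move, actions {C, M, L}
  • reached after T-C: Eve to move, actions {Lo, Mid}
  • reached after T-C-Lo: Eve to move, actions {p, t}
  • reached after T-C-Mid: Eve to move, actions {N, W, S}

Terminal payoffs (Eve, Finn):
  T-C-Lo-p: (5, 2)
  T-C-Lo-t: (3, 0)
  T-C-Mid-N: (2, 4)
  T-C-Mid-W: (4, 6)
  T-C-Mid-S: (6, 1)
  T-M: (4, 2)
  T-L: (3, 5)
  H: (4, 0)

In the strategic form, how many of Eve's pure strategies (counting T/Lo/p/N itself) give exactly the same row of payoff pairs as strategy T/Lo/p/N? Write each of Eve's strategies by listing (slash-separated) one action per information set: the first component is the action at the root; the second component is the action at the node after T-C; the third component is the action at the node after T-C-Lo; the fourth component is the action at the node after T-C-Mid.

Row for T/Lo/p/N (columns C, M, L): (5,2) (4,2) (3,5).
Under T/Lo/p/N, Eve's choice at the node after T-C-Mid can never be reached regardless of what Finn does, so varying those choices leaves every outcome unchanged.
Holding the reachable choices fixed and varying the unreachable one freely already gives 3 equivalent strategies.
No other strategy reproduces this row, so those 3 are the full class: T/Lo/p/N, T/Lo/p/W, T/Lo/p/S.

3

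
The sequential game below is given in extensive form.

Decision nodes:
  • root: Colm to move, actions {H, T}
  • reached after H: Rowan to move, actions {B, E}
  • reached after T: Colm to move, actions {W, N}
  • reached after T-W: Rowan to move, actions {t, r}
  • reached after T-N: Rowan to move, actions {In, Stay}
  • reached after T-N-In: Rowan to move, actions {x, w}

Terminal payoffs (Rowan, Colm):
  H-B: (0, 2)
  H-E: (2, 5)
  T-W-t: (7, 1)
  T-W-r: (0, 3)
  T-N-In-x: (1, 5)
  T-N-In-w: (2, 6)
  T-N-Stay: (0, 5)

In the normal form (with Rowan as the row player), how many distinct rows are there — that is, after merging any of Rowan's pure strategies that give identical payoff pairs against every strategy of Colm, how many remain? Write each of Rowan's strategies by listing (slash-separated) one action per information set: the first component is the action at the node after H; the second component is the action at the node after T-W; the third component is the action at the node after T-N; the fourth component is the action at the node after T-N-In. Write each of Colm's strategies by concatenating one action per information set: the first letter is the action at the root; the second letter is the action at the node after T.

Rowan has 16 pure strategies: B/t/In/x, B/t/In/w, B/t/Stay/x, B/t/Stay/w, B/r/In/x, B/r/In/w, B/r/Stay/x, B/r/Stay/w, E/t/In/x, E/t/In/w, E/t/Stay/x, E/t/Stay/w, E/r/In/x, E/r/In/w, E/r/Stay/x, E/r/Stay/w. Columns: HW, HN, TW, TN.
{B/t/In/x} → row (0,2) (0,2) (7,1) (1,5)
{B/t/In/w} → row (0,2) (0,2) (7,1) (2,6)
{B/t/Stay/x, B/t/Stay/w} → row (0,2) (0,2) (7,1) (0,5)
{B/r/In/x} → row (0,2) (0,2) (0,3) (1,5)
{B/r/In/w} → row (0,2) (0,2) (0,3) (2,6)
{B/r/Stay/x, B/r/Stay/w} → row (0,2) (0,2) (0,3) (0,5)
{E/t/In/x} → row (2,5) (2,5) (7,1) (1,5)
{E/t/In/w} → row (2,5) (2,5) (7,1) (2,6)
{E/t/Stay/x, E/t/Stay/w} → row (2,5) (2,5) (7,1) (0,5)
{E/r/In/x} → row (2,5) (2,5) (0,3) (1,5)
{E/r/In/w} → row (2,5) (2,5) (0,3) (2,6)
{E/r/Stay/x, E/r/Stay/w} → row (2,5) (2,5) (0,3) (0,5)
That's 12 distinct rows out of 16 strategies.

12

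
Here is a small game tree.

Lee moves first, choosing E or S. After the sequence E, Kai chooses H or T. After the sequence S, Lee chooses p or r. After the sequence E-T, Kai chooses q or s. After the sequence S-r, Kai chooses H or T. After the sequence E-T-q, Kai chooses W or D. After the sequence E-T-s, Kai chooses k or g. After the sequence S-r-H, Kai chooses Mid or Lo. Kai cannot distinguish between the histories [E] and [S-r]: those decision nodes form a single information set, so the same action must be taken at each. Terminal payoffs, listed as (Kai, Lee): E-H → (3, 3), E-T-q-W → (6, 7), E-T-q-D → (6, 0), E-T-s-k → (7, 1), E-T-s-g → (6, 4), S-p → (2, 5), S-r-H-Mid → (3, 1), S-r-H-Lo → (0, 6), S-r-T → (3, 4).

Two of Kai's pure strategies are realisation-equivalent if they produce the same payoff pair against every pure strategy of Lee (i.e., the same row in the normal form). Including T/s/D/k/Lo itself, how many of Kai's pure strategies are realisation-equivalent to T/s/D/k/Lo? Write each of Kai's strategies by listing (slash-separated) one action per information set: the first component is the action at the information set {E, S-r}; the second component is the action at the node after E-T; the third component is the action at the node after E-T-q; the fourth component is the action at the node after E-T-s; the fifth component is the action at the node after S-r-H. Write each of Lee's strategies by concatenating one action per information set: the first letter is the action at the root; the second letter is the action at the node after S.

Row for T/s/D/k/Lo (columns Ep, Er, Sp, Sr): (7,1) (7,1) (2,5) (3,4).
Under T/s/D/k/Lo, Kai's choice at the node after E-T-q and at the node after S-r-H can never be reached regardless of what Lee does, so varying those choices leaves every outcome unchanged.
Holding the reachable choices fixed and varying the unreachable ones freely already gives 2 × 2 = 4 equivalent strategies.
No other strategy reproduces this row, so those 4 are the full class: T/s/W/k/Mid, T/s/W/k/Lo, T/s/D/k/Mid, T/s/D/k/Lo.

4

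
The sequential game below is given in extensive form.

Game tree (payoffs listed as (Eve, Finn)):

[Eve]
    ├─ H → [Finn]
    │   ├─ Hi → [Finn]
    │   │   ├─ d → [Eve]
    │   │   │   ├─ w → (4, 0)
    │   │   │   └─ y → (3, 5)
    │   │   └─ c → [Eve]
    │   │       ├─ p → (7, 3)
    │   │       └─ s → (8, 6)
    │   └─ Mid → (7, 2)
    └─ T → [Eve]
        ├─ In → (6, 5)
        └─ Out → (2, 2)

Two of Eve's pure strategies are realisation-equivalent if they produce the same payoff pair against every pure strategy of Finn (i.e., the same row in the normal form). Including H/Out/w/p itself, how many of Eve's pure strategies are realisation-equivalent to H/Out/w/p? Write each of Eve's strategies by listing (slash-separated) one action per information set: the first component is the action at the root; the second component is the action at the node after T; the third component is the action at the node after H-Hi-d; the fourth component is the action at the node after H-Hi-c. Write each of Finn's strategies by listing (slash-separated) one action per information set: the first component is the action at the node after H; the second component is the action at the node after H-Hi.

2

Row for H/Out/w/p (columns Hi/d, Hi/c, Mid/d, Mid/c): (4,0) (7,3) (7,2) (7,2).
Under H/Out/w/p, Eve's choice at the node after T can never be reached regardless of what Finn does, so varying those choices leaves every outcome unchanged.
Holding the reachable choices fixed and varying the unreachable one freely already gives 2 equivalent strategies.
No other strategy reproduces this row, so those 2 are the full class: H/In/w/p, H/Out/w/p.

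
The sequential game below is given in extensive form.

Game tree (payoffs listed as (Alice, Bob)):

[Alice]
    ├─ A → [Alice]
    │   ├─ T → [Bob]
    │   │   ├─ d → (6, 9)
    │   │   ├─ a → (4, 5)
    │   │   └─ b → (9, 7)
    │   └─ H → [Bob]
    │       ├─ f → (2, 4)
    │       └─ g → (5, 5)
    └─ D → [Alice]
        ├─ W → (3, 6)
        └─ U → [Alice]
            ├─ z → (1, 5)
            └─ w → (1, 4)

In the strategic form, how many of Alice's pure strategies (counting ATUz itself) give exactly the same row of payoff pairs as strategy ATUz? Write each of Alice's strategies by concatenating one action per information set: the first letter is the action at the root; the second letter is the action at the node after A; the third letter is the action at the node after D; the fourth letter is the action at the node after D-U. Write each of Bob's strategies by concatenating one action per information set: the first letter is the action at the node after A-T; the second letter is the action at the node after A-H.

Row for ATUz (columns df, dg, af, ag, bf, bg): (6,9) (6,9) (4,5) (4,5) (9,7) (9,7).
Under ATUz, Alice's choice at the node after D and at the node after D-U can never be reached regardless of what Bob does, so varying those choices leaves every outcome unchanged.
Holding the reachable choices fixed and varying the unreachable ones freely already gives 2 × 2 = 4 equivalent strategies.
No other strategy reproduces this row, so those 4 are the full class: ATWz, ATWw, ATUz, ATUw.

4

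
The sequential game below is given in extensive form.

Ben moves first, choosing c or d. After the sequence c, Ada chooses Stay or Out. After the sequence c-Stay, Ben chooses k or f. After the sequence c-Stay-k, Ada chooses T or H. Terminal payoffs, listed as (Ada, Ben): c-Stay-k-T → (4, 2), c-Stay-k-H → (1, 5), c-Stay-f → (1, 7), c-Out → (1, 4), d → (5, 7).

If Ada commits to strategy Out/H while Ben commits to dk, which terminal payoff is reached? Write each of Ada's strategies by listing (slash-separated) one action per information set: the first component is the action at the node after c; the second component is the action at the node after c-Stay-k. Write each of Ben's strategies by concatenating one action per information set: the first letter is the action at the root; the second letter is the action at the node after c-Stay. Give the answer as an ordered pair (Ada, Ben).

Trace the play path from the root:
  Ben plays d
→ terminal payoff (5, 7).
(Ada's choice at the node after c is never reached on this path, so it doesn't affect the outcome.)

(5, 7)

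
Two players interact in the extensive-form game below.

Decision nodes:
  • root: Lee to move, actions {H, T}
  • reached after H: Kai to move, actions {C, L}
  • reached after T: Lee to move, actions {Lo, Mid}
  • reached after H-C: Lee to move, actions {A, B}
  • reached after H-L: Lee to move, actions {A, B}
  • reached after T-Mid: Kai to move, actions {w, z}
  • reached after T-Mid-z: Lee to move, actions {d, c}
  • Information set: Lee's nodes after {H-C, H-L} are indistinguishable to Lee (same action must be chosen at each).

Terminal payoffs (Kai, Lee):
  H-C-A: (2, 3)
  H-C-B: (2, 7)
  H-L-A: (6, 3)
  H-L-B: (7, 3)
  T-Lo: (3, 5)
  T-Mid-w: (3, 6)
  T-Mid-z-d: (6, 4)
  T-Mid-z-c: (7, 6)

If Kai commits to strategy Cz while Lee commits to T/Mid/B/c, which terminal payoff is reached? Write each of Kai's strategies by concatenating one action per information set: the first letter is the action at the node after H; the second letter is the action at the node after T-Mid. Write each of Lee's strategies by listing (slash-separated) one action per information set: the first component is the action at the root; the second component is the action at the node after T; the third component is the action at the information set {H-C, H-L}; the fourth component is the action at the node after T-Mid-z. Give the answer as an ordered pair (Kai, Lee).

Trace the play path from the root:
  Lee plays T
  Lee plays Mid at [T]
  Kai plays z at [T-Mid]
  Lee plays c at [T-Mid-z]
→ terminal payoff (7, 6).
(Kai's choice at the node after H is never reached on this path, so it doesn't affect the outcome.)

(7, 6)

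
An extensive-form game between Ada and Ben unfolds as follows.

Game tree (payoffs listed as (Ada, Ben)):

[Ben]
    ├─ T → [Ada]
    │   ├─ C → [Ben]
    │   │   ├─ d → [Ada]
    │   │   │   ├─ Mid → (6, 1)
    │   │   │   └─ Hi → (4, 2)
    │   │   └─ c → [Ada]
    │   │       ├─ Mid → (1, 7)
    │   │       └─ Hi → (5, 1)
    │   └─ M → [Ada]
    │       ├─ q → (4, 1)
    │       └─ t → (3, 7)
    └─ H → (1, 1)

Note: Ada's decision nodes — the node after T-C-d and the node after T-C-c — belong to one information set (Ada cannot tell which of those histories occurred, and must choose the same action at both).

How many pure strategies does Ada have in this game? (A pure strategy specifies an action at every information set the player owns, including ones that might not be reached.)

Ada owns the node after T with actions {C, M} — two choices.
Ada owns the node after T-M with actions {q, t} — two choices.
Ada owns the information set {T-C-d, T-C-c} with actions {Mid, Hi} — two choices.
A pure strategy fixes one action at each information set independently, so the count is the product 2 × 2 × 2 = 8.
(For reference, Ben has 4 pure strategies, giving a 8×4 normal-form matrix.)

8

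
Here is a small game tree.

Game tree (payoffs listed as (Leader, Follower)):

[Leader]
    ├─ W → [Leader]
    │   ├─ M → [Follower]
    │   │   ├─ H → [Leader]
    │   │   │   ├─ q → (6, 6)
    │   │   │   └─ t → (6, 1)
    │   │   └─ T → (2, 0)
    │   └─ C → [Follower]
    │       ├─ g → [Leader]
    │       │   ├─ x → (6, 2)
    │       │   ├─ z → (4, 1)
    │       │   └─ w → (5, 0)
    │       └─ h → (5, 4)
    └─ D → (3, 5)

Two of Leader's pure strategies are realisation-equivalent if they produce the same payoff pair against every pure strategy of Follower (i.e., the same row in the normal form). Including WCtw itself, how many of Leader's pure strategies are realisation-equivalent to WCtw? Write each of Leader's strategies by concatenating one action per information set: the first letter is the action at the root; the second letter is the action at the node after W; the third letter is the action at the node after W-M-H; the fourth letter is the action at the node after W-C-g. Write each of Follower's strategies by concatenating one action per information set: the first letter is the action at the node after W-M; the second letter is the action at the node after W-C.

2

Row for WCtw (columns Hg, Hh, Tg, Th): (5,0) (5,4) (5,0) (5,4).
Under WCtw, Leader's choice at the node after W-M-H can never be reached regardless of what Follower does, so varying those choices leaves every outcome unchanged.
Holding the reachable choices fixed and varying the unreachable one freely already gives 2 equivalent strategies.
No other strategy reproduces this row, so those 2 are the full class: WCqw, WCtw.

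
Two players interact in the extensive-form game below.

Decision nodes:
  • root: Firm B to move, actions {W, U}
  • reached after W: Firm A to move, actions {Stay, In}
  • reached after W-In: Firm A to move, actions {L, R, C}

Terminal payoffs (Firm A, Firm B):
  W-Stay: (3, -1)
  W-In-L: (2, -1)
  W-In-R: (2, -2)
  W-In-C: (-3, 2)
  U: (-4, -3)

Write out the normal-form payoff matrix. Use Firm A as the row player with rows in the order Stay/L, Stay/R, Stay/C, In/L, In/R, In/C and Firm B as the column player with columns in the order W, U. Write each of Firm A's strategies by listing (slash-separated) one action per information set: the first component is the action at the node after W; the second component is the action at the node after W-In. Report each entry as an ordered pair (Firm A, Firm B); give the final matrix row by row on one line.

Stay/L: (3,-1) (-4,-3) | Stay/R: (3,-1) (-4,-3) | Stay/C: (3,-1) (-4,-3) | In/L: (2,-1) (-4,-3) | In/R: (2,-2) (-4,-3) | In/C: (-3,2) (-4,-3)

              W        U
Stay/L   (3,-1)  (-4,-3)
Stay/R   (3,-1)  (-4,-3)
Stay/C   (3,-1)  (-4,-3)
  In/L   (2,-1)  (-4,-3)
  In/R   (2,-2)  (-4,-3)
  In/C   (-3,2)  (-4,-3)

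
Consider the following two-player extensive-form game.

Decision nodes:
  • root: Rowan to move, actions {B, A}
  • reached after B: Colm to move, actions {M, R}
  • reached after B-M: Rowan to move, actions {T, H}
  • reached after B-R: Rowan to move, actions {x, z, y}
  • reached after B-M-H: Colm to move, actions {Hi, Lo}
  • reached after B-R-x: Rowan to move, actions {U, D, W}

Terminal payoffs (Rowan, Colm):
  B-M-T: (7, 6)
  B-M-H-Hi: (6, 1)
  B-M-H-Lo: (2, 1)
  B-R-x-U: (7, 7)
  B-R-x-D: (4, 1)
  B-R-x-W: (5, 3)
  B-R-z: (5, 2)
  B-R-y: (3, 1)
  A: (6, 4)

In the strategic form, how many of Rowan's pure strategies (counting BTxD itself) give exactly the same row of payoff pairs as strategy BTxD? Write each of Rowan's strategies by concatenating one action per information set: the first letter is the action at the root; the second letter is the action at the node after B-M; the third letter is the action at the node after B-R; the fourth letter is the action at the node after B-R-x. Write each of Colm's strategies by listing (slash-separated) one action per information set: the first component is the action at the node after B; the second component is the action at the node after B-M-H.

Row for BTxD (columns M/Hi, M/Lo, R/Hi, R/Lo): (7,6) (7,6) (4,1) (4,1).
Every one of Rowan's information sets is on the play path for some reply by Colm when Rowan follows BTxD.
Changing the action at any of them therefore changes at least one column, so only BTxD itself gives this row.

1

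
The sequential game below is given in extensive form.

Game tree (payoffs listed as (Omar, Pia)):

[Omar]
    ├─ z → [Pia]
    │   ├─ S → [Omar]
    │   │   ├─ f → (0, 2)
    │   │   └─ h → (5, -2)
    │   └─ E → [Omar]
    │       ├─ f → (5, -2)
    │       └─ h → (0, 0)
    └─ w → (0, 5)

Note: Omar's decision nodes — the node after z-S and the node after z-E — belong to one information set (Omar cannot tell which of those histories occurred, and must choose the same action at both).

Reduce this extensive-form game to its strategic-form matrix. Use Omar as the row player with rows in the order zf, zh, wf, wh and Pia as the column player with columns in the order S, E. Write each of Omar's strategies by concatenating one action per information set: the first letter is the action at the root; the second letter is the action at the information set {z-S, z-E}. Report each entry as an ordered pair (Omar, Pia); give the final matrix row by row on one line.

Row zf: S→(0,2), E→(5,-2)
Row zh: S→(5,-2), E→(0,0)
Row wf: S→(0,5), E→(0,5)
Row wh: S→(0,5), E→(0,5)

zf: (0,2) (5,-2) | zh: (5,-2) (0,0) | wf: (0,5) (0,5) | wh: (0,5) (0,5)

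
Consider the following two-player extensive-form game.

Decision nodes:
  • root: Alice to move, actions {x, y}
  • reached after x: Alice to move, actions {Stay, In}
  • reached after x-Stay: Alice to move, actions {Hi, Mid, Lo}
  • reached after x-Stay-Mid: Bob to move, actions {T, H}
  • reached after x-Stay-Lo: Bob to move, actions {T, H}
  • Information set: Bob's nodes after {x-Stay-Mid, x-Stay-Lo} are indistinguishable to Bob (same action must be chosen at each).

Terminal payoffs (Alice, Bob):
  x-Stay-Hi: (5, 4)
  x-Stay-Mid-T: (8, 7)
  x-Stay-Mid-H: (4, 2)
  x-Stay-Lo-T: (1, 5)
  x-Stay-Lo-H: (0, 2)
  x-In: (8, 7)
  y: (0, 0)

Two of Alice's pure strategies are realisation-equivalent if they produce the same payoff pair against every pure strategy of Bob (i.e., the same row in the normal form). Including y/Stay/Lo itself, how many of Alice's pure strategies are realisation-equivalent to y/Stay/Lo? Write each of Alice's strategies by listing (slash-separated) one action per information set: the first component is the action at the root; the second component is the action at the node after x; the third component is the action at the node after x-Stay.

Row for y/Stay/Lo (columns T, H): (0,0) (0,0).
Under y/Stay/Lo, Alice's choice at the node after x and at the node after x-Stay can never be reached regardless of what Bob does, so varying those choices leaves every outcome unchanged.
Holding the reachable choices fixed and varying the unreachable ones freely already gives 2 × 3 = 6 equivalent strategies.
No other strategy reproduces this row, so those 6 are the full class: y/Stay/Hi, y/Stay/Mid, y/Stay/Lo, y/In/Hi, y/In/Mid, y/In/Lo.

6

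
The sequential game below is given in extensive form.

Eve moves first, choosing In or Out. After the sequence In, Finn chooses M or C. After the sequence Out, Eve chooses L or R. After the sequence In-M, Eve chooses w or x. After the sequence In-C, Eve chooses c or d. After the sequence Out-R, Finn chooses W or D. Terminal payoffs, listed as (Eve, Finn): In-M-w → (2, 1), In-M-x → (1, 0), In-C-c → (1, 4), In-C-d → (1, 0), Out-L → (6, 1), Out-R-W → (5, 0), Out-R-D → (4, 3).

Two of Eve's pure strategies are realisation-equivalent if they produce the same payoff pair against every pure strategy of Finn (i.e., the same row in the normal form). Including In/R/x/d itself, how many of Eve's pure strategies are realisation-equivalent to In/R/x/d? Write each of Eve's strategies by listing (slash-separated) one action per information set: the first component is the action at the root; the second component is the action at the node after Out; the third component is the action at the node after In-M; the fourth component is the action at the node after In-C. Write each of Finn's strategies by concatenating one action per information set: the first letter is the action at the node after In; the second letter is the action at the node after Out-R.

2

Row for In/R/x/d (columns MW, MD, CW, CD): (1,0) (1,0) (1,0) (1,0).
Under In/R/x/d, Eve's choice at the node after Out can never be reached regardless of what Finn does, so varying those choices leaves every outcome unchanged.
Holding the reachable choices fixed and varying the unreachable one freely already gives 2 equivalent strategies.
No other strategy reproduces this row, so those 2 are the full class: In/L/x/d, In/R/x/d.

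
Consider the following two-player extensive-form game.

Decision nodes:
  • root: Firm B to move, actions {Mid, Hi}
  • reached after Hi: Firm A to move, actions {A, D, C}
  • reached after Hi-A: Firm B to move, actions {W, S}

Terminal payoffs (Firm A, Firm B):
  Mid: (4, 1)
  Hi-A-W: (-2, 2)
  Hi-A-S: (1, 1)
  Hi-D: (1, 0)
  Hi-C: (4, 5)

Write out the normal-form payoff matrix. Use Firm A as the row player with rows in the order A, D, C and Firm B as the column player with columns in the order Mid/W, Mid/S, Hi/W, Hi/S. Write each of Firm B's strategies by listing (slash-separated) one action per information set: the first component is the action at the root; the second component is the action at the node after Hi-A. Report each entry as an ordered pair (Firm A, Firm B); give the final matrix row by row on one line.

        Mid/W    Mid/S     Hi/W     Hi/S
   A    (4,1)    (4,1)   (-2,2)    (1,1)
   D    (4,1)    (4,1)    (1,0)    (1,0)
   C    (4,1)    (4,1)    (4,5)    (4,5)

A: (4,1) (4,1) (-2,2) (1,1) | D: (4,1) (4,1) (1,0) (1,0) | C: (4,1) (4,1) (4,5) (4,5)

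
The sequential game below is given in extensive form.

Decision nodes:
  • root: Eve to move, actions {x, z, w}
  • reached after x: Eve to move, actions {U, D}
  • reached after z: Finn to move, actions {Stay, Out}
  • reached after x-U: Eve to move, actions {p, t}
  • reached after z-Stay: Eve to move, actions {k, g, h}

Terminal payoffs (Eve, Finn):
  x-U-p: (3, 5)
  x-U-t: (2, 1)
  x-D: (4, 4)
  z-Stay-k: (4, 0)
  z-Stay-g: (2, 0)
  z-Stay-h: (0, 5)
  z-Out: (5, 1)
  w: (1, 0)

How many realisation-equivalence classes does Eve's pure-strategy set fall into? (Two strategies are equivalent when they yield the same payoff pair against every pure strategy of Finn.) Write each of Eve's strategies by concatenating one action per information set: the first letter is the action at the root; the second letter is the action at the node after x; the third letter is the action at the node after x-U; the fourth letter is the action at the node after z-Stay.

Eve has 36 pure strategies: xUpk, xUpg, xUph, xUtk, xUtg, xUth, xDpk, xDpg, xDph, xDtk, xDtg, xDth, zUpk, zUpg, zUph, zUtk, zUtg, zUth, zDpk, zDpg, zDph, zDtk, zDtg, zDth, wUpk, wUpg, wUph, wUtk, wUtg, wUth, wDpk, wDpg, wDph, wDtk, wDtg, wDth. Columns: Stay, Out.
{xUpk, xUpg, xUph} → row (3,5) (3,5)
{xUtk, xUtg, xUth} → row (2,1) (2,1)
{xDpk, xDpg, xDph, xDtk, xDtg, xDth} → row (4,4) (4,4)
{zUpk, zUtk, zDpk, zDtk} → row (4,0) (5,1)
{zUpg, zUtg, zDpg, zDtg} → row (2,0) (5,1)
{zUph, zUth, zDph, zDth} → row (0,5) (5,1)
{wUpk, wUpg, wUph, wUtk, wUtg, wUth, wDpk, wDpg, wDph, wDtk, wDtg, wDth} → row (1,0) (1,0)
That's 7 distinct rows out of 36 strategies.

7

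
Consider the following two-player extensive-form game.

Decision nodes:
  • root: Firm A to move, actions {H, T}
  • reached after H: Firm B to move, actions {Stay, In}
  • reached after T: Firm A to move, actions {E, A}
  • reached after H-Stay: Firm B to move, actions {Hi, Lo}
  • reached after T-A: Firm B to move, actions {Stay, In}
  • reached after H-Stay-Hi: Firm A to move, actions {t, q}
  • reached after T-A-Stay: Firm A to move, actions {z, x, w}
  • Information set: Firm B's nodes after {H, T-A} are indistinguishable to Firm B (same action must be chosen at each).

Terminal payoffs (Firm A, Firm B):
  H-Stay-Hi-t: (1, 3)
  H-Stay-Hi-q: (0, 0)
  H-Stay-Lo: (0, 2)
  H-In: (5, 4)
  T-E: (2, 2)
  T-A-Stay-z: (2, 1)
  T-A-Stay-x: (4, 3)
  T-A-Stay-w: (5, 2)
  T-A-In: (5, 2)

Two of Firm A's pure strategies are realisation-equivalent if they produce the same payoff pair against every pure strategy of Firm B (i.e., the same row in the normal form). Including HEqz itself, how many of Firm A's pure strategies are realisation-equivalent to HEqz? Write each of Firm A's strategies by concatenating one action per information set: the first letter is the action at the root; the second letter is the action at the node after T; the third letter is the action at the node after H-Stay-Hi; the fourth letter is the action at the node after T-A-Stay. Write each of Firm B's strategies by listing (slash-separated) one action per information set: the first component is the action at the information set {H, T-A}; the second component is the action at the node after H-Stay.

Row for HEqz (columns Stay/Hi, Stay/Lo, In/Hi, In/Lo): (0,0) (0,2) (5,4) (5,4).
Under HEqz, Firm A's choice at the node after T and at the node after T-A-Stay can never be reached regardless of what Firm B does, so varying those choices leaves every outcome unchanged.
Holding the reachable choices fixed and varying the unreachable ones freely already gives 2 × 3 = 6 equivalent strategies.
No other strategy reproduces this row, so those 6 are the full class: HEqz, HEqx, HEqw, HAqz, HAqx, HAqw.

6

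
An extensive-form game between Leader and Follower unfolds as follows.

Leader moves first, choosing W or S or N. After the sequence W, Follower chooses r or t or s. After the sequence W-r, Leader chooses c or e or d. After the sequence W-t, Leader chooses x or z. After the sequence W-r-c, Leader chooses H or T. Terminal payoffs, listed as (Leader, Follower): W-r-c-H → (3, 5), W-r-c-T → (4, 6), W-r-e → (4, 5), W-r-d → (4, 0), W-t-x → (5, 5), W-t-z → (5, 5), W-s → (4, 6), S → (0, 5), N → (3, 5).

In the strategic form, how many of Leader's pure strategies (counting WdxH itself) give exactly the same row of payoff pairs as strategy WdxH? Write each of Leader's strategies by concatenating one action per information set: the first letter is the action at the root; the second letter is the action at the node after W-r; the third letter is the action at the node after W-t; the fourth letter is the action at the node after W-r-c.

Row for WdxH (columns r, t, s): (4,0) (5,5) (4,6).
Under WdxH, Leader's choice at the node after W-r-c can never be reached regardless of what Follower does, so varying those choices leaves every outcome unchanged.
Holding the reachable choices fixed and varying the unreachable one freely already gives 2 equivalent strategies.
Checking the remaining rows, WdzH, WdzT also happen to give the same payoffs in every column, bringing the total to 4: WdxH, WdxT, WdzH, WdzT.

4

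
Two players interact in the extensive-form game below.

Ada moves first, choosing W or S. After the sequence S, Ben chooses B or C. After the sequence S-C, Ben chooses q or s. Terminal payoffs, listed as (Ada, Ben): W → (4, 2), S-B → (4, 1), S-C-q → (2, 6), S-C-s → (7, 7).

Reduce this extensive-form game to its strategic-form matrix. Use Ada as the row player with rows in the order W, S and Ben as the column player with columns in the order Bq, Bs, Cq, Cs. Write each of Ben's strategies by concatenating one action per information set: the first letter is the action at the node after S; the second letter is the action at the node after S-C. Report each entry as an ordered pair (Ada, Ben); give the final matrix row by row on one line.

W: (4,2) (4,2) (4,2) (4,2) | S: (4,1) (4,1) (2,6) (7,7)

Row W: Bq→(4,2), Bs→(4,2), Cq→(4,2), Cs→(4,2)
Row S: Bq→(4,1), Bs→(4,1), Cq→(2,6), Cs→(7,7)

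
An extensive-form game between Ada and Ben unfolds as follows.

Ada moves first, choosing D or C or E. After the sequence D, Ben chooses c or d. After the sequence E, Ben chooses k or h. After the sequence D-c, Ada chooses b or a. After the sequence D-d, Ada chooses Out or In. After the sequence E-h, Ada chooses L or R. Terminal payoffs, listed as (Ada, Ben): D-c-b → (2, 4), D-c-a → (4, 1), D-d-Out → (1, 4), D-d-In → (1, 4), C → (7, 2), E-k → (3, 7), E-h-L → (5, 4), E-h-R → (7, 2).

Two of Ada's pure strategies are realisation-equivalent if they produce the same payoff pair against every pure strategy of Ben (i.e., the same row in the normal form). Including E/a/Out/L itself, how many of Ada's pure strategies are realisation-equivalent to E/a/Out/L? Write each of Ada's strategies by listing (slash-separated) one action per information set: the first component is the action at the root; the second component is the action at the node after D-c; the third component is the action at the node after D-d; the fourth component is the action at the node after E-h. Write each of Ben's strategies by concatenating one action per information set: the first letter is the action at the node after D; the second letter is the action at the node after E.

Row for E/a/Out/L (columns ck, ch, dk, dh): (3,7) (5,4) (3,7) (5,4).
Under E/a/Out/L, Ada's choice at the node after D-c and at the node after D-d can never be reached regardless of what Ben does, so varying those choices leaves every outcome unchanged.
Holding the reachable choices fixed and varying the unreachable ones freely already gives 2 × 2 = 4 equivalent strategies.
No other strategy reproduces this row, so those 4 are the full class: E/b/Out/L, E/b/In/L, E/a/Out/L, E/a/In/L.

4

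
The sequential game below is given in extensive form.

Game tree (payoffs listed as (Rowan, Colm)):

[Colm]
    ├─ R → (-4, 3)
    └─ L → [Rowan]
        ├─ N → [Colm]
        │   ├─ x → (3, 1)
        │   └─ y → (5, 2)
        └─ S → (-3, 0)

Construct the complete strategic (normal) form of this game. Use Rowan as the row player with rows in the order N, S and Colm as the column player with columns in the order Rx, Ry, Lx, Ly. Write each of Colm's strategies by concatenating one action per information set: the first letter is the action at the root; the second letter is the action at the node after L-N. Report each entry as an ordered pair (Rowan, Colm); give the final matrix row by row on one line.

N: (-4,3) (-4,3) (3,1) (5,2) | S: (-4,3) (-4,3) (-3,0) (-3,0)

Row N: Rx→(-4,3), Ry→(-4,3), Lx→(3,1), Ly→(5,2)
Row S: Rx→(-4,3), Ry→(-4,3), Lx→(-3,0), Ly→(-3,0)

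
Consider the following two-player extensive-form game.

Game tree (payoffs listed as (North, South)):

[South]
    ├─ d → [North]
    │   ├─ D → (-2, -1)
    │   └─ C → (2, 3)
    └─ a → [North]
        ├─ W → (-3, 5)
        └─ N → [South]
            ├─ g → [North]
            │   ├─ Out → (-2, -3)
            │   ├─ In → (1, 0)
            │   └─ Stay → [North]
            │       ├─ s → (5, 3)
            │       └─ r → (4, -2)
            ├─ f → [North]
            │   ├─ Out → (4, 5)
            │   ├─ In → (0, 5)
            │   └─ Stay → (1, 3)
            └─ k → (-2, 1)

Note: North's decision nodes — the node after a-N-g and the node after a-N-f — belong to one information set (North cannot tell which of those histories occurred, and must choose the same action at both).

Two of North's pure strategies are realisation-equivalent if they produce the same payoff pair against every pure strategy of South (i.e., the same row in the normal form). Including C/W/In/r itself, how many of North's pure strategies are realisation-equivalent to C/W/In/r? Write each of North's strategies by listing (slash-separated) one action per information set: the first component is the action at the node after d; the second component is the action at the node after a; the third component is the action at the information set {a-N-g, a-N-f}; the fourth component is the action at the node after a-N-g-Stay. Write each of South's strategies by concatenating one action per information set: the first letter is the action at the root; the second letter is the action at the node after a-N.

Row for C/W/In/r (columns dg, df, dk, ag, af, ak): (2,3) (2,3) (2,3) (-3,5) (-3,5) (-3,5).
Under C/W/In/r, North's choice at the information set {a-N-g, a-N-f} and at the node after a-N-g-Stay can never be reached regardless of what South does, so varying those choices leaves every outcome unchanged.
Holding the reachable choices fixed and varying the unreachable ones freely already gives 3 × 2 = 6 equivalent strategies.
No other strategy reproduces this row, so those 6 are the full class: C/W/Out/s, C/W/Out/r, C/W/In/s, C/W/In/r, C/W/Stay/s, C/W/Stay/r.

6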